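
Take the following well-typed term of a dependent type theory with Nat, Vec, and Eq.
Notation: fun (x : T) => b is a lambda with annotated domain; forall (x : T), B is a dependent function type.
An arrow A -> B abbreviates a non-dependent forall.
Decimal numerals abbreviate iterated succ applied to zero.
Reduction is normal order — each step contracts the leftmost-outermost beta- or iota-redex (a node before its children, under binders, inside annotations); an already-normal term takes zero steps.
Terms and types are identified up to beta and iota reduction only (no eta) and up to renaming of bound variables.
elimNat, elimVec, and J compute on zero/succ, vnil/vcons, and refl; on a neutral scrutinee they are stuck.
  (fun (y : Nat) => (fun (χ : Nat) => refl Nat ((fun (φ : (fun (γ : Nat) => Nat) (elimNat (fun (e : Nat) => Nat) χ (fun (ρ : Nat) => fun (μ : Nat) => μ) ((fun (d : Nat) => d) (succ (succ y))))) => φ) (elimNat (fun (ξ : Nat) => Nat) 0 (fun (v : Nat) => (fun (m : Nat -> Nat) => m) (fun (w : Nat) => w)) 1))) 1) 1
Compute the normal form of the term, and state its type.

reduced normal form:
  refl Nat 0
the term's type:
  Eq Nat 0 0


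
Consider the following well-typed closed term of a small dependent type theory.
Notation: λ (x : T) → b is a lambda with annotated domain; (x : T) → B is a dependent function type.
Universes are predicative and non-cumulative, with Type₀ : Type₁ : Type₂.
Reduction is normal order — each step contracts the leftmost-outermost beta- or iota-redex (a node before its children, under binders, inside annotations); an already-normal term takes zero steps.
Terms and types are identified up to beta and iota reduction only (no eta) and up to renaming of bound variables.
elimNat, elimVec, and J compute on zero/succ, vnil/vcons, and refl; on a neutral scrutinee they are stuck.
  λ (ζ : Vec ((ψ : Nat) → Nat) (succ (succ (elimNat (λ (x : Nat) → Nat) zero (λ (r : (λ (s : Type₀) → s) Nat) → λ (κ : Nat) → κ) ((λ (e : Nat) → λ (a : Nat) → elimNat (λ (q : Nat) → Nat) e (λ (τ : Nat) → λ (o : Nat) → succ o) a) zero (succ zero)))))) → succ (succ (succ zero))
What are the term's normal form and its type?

normal form:
  λ (ζ : Vec ((ψ : Nat) → Nat) (succ (succ zero))) → succ (succ (succ zero))
type:
  (ζ : Vec ((ψ : Nat) → Nat) (succ (succ zero))) → Nat


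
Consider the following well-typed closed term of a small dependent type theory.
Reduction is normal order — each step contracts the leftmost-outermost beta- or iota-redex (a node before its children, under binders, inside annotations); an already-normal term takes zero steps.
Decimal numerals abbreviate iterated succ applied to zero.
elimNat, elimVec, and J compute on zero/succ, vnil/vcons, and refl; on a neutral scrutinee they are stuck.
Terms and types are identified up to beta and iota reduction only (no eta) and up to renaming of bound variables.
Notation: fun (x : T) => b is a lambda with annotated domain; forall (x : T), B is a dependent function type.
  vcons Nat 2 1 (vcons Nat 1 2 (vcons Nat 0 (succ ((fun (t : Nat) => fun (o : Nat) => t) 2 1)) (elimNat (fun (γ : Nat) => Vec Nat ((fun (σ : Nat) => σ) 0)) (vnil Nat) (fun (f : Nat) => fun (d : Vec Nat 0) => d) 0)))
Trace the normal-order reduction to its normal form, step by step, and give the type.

reduction (normal order):
  vcons Nat 2 1 (vcons Nat 1 2 (vcons Nat 0 (succ ((fun (t : Nat) => fun (o : Nat) => t) 2 1)) (elimNat (fun (γ : Nat) => Vec Nat ((fun (σ : Nat) => σ) 0)) (vnil Nat) (fun (f : Nat) => fun (d : Vec Nat 0) => d) 0)))
  ~> vcons Nat 2 1 (vcons Nat 1 2 (vcons Nat 0 (succ ((fun (t : Nat) => 2) 1)) (elimNat (fun (o : Nat) => Vec Nat ((fun (γ : Nat) => γ) 0)) (vnil Nat) (fun (σ : Nat) => fun (f : Vec Nat 0) => f) 0)))
  ~> vcons Nat 2 1 (vcons Nat 1 2 (vcons Nat 0 3 (elimNat (fun (t : Nat) => Vec Nat ((fun (o : Nat) => o) 0)) (vnil Nat) (fun (γ : Nat) => fun (σ : Vec Nat 0) => σ) 0)))
  ~> vcons Nat 2 1 (vcons Nat 1 2 (vcons Nat 0 3 (vnil Nat)))
the term's type:
  Vec Nat 3


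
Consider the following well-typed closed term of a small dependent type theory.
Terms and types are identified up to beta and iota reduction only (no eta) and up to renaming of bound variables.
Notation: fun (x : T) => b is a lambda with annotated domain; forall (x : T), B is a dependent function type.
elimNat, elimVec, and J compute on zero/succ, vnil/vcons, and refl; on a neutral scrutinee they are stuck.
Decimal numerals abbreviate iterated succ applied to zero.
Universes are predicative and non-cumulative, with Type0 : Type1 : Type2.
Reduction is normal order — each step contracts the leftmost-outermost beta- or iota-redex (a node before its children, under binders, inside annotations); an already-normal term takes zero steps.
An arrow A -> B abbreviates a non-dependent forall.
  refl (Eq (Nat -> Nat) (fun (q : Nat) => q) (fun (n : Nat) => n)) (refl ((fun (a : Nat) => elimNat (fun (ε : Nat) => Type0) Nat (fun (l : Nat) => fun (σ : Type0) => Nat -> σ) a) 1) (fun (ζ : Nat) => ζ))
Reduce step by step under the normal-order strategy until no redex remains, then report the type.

reduction (normal order):
  refl (Eq (Nat -> Nat) (fun (q : Nat) => q) (fun (n : Nat) => n)) (refl ((fun (a : Nat) => elimNat (fun (ε : Nat) => Type0) Nat (fun (l : Nat) => fun (σ : Type0) => Nat -> σ) a) 1) (fun (ζ : Nat) => ζ))
  ~> refl (Eq (Nat -> Nat) (fun (q : Nat) => q) (fun (n : Nat) => n)) (refl (elimNat (fun (a : Nat) => Type0) Nat (fun (ε : Nat) => fun (l : Type0) => Nat -> l) 1) (fun (σ : Nat) => σ))
  ~> refl (Eq (Nat -> Nat) (fun (q : Nat) => q) (fun (n : Nat) => n)) (refl ((fun (a : Nat) => fun (ε : Type0) => Nat -> ε) 0 (elimNat (fun (l : Nat) => Type0) Nat (fun (σ : Nat) => fun (ζ : Type0) => Nat -> ζ) 0)) (fun (β : Nat) => β))
  ~> refl (Eq (Nat -> Nat) (fun (q : Nat) => q) (fun (n : Nat) => n)) (refl ((fun (a : Type0) => Nat -> a) (elimNat (fun (ε : Nat) => Type0) Nat (fun (l : Nat) => fun (σ : Type0) => Nat -> σ) 0)) (fun (ζ : Nat) => ζ))
  ~> refl (Eq (Nat -> Nat) (fun (q : Nat) => q) (fun (n : Nat) => n)) (refl (Nat -> elimNat (fun (a : Nat) => Type0) Nat (fun (ε : Nat) => fun (l : Type0) => Nat -> l) 0) (fun (σ : Nat) => σ))
  ~> refl (Eq (Nat -> Nat) (fun (q : Nat) => q) (fun (n : Nat) => n)) (refl (Nat -> Nat) (fun (a : Nat) => a))
inferred type:
  Eq (Eq (Nat -> Nat) (fun (q : Nat) => q) (fun (n : Nat) => n)) (refl (Nat -> Nat) (fun (a : Nat) => a)) (refl (Nat -> Nat) (fun (ε : Nat) => ε))


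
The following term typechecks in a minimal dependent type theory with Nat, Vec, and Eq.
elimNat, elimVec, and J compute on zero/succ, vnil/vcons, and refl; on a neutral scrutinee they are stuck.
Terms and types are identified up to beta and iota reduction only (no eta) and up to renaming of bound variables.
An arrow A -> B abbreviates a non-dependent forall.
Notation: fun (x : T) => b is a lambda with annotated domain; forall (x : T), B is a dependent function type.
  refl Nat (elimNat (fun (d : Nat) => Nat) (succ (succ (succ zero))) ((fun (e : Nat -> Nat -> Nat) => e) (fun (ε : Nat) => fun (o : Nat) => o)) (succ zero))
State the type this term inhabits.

the term's type:
  Eq Nat (succ (succ (succ zero))) (succ (succ (succ zero)))


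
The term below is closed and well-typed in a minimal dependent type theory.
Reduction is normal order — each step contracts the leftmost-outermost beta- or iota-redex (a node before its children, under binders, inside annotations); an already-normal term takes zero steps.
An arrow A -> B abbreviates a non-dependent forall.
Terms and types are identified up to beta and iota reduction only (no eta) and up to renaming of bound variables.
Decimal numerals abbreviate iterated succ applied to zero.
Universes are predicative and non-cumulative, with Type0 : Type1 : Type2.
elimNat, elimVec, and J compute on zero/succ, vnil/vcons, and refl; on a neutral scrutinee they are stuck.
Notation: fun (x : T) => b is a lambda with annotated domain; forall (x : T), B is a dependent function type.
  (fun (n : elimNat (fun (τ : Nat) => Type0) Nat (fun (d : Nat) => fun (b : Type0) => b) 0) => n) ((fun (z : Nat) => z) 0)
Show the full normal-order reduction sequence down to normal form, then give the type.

normal-order reduction sequence:
  (fun (n : elimNat (fun (τ : Nat) => Type0) Nat (fun (d : Nat) => fun (b : Type0) => b) 0) => n) ((fun (z : Nat) => z) 0)
  ~> (fun (n : Nat) => n) 0
  ~> 0
inferred type:
  Nat


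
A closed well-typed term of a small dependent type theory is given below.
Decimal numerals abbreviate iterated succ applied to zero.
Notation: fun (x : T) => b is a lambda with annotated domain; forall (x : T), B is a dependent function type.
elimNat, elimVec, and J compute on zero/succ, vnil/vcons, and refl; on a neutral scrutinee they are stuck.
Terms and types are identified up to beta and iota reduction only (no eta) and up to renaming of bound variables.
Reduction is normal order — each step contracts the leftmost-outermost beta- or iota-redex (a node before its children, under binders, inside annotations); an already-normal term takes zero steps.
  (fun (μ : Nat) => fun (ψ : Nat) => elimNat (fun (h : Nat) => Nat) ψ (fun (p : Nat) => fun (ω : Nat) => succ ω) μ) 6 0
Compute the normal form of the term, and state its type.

normal form:
  6
inferred type:
  Nat
observation: normalization takes exactly 21 steps under the normal-order strategy.


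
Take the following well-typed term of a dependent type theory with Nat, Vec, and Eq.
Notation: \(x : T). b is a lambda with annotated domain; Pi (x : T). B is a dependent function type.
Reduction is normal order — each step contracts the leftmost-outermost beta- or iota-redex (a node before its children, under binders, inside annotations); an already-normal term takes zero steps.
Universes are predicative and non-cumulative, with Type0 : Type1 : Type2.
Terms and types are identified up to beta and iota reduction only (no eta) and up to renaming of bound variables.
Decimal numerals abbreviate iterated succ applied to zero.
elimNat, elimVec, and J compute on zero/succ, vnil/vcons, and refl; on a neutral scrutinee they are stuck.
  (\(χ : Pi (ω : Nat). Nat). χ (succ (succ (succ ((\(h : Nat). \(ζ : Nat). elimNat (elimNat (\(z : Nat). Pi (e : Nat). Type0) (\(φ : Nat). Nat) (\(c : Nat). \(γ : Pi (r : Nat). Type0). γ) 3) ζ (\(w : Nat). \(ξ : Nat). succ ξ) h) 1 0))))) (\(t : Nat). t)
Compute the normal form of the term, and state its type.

resulting normal form:
  4
the term's type:
  Nat
observation: 8 normal-order steps separate the term from its normal form.


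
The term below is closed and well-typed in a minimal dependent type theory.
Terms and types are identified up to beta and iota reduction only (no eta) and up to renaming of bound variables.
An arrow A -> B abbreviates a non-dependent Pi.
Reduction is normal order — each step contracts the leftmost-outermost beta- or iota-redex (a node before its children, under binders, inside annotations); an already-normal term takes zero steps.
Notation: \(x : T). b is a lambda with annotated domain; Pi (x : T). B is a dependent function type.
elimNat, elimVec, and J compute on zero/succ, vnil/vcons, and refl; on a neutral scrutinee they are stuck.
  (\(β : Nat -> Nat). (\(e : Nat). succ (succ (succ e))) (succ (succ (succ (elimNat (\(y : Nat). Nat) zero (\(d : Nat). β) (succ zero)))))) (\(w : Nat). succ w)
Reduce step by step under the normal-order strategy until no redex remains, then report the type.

normal-order reduction sequence:
  (\(β : Nat -> Nat). (\(e : Nat). succ (succ (succ e))) (succ (succ (succ (elimNat (\(y : Nat). Nat) zero (\(d : Nat). β) (succ zero)))))) (\(w : Nat). succ w)
  ~> (\(β : Nat). succ (succ (succ β))) (succ (succ (succ (elimNat (\(e : Nat). Nat) zero (\(y : Nat). \(d : Nat). succ d) (succ zero)))))
  ~> succ (succ (succ (succ (succ (succ (elimNat (\(β : Nat). Nat) zero (\(e : Nat). \(y : Nat). succ y) (succ zero)))))))
  ~> succ (succ (succ (succ (succ (succ ((\(β : Nat). \(e : Nat). succ e) zero (elimNat (\(y : Nat). Nat) zero (\(d : Nat). \(w : Nat). succ w) zero)))))))
  ~> succ (succ (succ (succ (succ (succ ((\(β : Nat). succ β) (elimNat (\(e : Nat). Nat) zero (\(y : Nat). \(d : Nat). succ d) zero)))))))
  ~> succ (succ (succ (succ (succ (succ (succ (elimNat (\(β : Nat). Nat) zero (\(e : Nat). \(y : Nat). succ y) zero)))))))
  ~> succ (succ (succ (succ (succ (succ (succ zero))))))
type:
  Nat


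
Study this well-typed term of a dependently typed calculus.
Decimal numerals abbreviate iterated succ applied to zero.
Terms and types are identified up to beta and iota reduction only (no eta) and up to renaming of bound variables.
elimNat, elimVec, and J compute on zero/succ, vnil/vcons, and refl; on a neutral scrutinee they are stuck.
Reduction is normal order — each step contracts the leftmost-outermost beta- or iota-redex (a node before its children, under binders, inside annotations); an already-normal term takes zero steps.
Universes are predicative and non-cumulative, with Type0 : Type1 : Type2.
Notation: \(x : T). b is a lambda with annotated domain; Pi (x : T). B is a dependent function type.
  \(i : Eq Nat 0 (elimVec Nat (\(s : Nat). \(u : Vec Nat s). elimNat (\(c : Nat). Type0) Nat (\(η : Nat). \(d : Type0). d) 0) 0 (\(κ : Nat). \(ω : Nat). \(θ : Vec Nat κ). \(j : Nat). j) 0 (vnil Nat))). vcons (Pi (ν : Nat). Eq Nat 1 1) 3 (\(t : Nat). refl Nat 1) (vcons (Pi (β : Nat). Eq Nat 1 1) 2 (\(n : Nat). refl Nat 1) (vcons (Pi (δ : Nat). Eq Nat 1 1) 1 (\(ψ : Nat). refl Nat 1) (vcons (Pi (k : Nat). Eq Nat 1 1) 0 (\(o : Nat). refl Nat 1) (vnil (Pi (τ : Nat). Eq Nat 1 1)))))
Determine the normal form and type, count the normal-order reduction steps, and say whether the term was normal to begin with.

normal form:
  \(i : Eq Nat 0 0). vcons (Pi (s : Nat). Eq Nat 1 1) 3 (\(u : Nat). refl Nat 1) (vcons (Pi (c : Nat). Eq Nat 1 1) 2 (\(η : Nat). refl Nat 1) (vcons (Pi (d : Nat). Eq Nat 1 1) 1 (\(κ : Nat). refl Nat 1) (vcons (Pi (ω : Nat). Eq Nat 1 1) 0 (\(θ : Nat). refl Nat 1) (vnil (Pi (j : Nat). Eq Nat 1 1)))))
the term's type:
  Pi (i : Eq Nat 0 0). Vec (Pi (s : Nat). Eq Nat 1 1) 4
normal-order step count: 1
started in normal form: no
first redex: an elimVec iota-redex


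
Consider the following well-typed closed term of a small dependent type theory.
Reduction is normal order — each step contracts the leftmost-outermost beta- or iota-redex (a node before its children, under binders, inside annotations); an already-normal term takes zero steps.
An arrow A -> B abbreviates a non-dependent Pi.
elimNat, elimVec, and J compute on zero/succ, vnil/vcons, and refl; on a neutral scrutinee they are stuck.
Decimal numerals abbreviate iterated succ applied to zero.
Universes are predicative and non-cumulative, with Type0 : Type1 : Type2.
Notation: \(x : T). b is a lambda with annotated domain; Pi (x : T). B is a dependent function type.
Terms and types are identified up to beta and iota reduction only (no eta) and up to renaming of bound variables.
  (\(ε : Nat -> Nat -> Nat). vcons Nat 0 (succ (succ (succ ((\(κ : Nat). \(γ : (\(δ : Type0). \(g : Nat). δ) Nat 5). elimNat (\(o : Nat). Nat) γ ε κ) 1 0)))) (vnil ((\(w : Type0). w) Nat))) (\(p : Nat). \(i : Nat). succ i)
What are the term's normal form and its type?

resulting normal form:
  vcons Nat 0 4 (vnil Nat)
inferred type:
  Vec Nat 1
observation: the term reaches its normal form after 8 normal-order steps.


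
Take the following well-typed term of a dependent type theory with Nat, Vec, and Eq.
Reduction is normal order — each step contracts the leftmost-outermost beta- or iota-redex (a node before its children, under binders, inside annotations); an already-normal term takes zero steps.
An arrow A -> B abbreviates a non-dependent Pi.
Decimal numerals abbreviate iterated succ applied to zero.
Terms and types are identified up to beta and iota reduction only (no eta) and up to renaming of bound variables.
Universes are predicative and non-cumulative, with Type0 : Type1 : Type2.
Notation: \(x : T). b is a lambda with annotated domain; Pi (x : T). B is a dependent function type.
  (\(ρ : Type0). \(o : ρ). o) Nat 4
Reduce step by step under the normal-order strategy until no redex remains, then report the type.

normal-order reduction:
  (\(ρ : Type0). \(o : ρ). o) Nat 4
  ~> (\(ρ : Nat). ρ) 4
  ~> 4
the term's type:
  Nat


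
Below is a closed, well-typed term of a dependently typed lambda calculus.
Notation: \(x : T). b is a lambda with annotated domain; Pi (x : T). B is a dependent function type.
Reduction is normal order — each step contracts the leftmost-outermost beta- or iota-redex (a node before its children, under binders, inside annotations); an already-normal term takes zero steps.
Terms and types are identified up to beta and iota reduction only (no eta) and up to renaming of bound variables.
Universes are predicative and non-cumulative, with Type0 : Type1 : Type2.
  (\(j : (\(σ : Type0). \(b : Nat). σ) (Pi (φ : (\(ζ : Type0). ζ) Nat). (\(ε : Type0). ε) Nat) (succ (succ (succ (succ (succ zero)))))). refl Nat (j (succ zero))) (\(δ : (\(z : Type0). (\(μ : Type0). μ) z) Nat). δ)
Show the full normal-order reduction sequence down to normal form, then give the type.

normal-order reduction sequence:
  (\(j : (\(σ : Type0). \(b : Nat). σ) (Pi (φ : (\(ζ : Type0). ζ) Nat). (\(ε : Type0). ε) Nat) (succ (succ (succ (succ (succ zero)))))). refl Nat (j (succ zero))) (\(δ : (\(z : Type0). (\(μ : Type0). μ) z) Nat). δ)
  ~> refl Nat ((\(j : (\(σ : Type0). (\(b : Type0). b) σ) Nat). j) (succ zero))
  ~> refl Nat (succ zero)
type:
  Eq Nat (succ zero) (succ zero)


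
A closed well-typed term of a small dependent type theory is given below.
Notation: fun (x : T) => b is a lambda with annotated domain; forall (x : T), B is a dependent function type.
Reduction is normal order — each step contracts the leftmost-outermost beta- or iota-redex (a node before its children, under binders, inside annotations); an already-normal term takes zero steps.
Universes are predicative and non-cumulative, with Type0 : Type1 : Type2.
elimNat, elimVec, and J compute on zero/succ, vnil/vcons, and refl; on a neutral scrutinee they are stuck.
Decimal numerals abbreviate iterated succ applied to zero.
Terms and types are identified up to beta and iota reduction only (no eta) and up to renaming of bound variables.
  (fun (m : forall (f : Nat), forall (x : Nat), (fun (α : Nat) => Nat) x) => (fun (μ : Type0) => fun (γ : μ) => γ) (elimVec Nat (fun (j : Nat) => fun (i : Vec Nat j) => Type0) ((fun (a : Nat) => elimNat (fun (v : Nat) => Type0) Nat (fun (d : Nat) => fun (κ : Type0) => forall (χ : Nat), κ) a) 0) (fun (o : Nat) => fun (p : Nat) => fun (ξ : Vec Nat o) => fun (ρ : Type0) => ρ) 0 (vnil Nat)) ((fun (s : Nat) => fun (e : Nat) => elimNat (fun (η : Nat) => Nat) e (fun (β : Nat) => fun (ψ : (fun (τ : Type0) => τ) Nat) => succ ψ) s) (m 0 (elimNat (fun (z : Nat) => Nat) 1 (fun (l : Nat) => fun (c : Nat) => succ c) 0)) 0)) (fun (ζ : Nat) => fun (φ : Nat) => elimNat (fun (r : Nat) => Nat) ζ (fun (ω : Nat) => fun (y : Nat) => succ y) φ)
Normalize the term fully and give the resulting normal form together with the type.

resulting normal form:
  1
inferred type:
  Nat


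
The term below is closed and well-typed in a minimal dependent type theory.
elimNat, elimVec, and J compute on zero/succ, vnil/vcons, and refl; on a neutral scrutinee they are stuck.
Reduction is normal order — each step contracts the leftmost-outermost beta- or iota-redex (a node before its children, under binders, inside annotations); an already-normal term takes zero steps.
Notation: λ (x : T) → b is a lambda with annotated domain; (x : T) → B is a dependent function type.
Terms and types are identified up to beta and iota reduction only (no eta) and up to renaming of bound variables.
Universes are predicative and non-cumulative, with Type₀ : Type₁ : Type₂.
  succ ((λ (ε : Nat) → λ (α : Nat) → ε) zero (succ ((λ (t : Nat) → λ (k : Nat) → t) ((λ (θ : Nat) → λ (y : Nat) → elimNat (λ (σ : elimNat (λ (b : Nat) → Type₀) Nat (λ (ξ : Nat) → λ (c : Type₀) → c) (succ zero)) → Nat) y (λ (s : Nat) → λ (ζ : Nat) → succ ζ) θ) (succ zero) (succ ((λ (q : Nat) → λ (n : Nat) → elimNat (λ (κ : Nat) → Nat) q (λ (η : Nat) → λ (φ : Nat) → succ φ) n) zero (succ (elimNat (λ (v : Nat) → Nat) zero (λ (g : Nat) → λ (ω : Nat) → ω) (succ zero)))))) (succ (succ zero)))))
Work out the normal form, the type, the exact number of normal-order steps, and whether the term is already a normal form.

reduced normal form:
  succ zero
inferred type:
  Nat
reduction steps (normal order): 2
already normal: no
first contracted redex: a beta-redex


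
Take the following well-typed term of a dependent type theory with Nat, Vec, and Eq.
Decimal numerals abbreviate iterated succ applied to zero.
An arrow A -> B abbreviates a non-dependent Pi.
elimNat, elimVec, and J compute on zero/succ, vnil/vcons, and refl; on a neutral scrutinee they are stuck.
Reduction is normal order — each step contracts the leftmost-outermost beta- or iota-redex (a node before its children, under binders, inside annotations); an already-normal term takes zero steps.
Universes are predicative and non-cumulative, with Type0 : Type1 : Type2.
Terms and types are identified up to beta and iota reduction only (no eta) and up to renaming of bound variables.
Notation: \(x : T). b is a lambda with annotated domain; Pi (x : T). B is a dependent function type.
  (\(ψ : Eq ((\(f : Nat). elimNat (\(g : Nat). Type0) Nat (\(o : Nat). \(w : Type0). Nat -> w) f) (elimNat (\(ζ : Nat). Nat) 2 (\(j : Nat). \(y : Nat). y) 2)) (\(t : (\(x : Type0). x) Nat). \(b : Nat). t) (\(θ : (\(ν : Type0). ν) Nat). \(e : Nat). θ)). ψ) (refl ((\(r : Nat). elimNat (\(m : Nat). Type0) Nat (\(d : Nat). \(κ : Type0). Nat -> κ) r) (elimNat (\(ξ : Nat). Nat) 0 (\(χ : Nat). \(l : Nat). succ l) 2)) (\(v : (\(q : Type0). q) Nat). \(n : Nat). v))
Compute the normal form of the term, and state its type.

resulting normal form:
  refl (Nat -> Nat -> Nat) (\(ψ : Nat). \(f : Nat). ψ)
type:
  Eq (Nat -> Nat -> Nat) (\(ψ : Nat). \(f : Nat). ψ) (\(g : Nat). \(o : Nat). g)


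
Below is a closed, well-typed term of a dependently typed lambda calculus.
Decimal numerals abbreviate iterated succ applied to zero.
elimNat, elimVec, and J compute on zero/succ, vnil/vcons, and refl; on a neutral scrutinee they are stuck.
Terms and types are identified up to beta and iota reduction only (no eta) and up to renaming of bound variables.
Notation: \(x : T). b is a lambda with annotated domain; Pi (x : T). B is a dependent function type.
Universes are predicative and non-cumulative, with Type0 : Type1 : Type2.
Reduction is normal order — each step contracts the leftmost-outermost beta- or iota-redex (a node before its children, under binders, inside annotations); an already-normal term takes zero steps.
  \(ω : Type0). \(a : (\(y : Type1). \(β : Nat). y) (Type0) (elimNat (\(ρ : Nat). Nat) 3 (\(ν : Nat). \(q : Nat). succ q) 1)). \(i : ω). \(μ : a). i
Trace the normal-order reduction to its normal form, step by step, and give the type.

normal-order reduction:
  \(ω : Type0). \(a : (\(y : Type1). \(β : Nat). y) (Type0) (elimNat (\(ρ : Nat). Nat) 3 (\(ν : Nat). \(q : Nat). succ q) 1)). \(i : ω). \(μ : a). i
  ~> \(ω : Type0). \(a : (\(y : Nat). Type0) (elimNat (\(β : Nat). Nat) 3 (\(ρ : Nat). \(ν : Nat). succ ν) 1)). \(q : ω). \(i : a). q
  ~> \(ω : Type0). \(a : Type0). \(y : ω). \(β : a). y
inferred type:
  Pi (ω : Type0). Pi (a : Type0). Pi (y : ω). Pi (β : a). ω


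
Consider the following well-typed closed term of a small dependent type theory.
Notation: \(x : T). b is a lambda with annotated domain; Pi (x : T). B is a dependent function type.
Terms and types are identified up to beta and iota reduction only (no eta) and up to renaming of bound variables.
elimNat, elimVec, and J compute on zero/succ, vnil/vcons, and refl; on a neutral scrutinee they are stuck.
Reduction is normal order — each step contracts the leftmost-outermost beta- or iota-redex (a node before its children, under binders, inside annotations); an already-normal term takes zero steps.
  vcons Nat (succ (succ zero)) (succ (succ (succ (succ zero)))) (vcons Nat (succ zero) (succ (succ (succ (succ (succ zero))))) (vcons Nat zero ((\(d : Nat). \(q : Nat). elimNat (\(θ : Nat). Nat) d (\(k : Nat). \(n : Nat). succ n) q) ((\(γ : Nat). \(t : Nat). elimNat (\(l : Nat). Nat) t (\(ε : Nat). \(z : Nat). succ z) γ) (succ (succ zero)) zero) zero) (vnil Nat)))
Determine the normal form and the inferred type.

normal form:
  vcons Nat (succ (succ zero)) (succ (succ (succ (succ zero)))) (vcons Nat (succ zero) (succ (succ (succ (succ (succ zero))))) (vcons Nat zero (succ (succ zero)) (vnil Nat)))
inferred type:
  Vec Nat (succ (succ (succ zero)))
observation: the leftmost-outermost redex is a beta-redex, and normalization takes 12 steps.


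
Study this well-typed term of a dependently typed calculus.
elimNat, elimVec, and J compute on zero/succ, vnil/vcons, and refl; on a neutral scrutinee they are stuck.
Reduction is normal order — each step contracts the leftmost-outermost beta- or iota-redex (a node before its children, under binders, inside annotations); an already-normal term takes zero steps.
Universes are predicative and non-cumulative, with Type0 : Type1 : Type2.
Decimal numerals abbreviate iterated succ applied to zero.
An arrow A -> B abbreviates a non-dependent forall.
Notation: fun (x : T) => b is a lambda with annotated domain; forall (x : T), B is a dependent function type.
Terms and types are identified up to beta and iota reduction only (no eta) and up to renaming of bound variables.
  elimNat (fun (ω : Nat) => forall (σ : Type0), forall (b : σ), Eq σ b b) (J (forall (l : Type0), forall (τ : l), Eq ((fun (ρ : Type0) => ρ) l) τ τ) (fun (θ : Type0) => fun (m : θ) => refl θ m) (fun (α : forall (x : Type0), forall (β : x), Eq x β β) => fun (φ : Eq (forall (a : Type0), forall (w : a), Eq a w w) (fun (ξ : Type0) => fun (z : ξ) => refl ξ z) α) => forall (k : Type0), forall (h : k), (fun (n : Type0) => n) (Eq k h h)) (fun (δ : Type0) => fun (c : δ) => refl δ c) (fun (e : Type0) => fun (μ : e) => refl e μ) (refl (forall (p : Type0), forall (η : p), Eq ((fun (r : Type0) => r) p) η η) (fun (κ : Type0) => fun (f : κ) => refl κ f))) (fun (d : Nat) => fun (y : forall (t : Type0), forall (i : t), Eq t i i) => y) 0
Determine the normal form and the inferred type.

normal form:
  fun (ω : Type0) => fun (σ : ω) => refl ω σ
type:
  forall (ω : Type0), forall (σ : ω), Eq ω σ σ


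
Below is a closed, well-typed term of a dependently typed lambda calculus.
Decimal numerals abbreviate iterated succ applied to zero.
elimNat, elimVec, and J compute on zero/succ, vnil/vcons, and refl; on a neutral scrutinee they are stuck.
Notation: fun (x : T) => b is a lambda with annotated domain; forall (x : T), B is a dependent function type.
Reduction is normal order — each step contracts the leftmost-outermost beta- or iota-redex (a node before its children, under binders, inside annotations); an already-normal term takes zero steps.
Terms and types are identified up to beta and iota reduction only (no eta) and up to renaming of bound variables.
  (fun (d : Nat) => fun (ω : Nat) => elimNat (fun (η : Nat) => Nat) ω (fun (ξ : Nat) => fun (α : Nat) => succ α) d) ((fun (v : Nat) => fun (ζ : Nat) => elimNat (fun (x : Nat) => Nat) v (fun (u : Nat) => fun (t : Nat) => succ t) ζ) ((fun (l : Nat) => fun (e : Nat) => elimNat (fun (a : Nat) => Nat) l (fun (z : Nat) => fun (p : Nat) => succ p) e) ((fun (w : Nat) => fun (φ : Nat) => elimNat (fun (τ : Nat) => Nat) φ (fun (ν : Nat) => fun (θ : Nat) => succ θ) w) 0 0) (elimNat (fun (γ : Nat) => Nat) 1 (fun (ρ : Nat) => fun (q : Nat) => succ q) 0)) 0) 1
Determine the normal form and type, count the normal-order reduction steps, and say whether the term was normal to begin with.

reduced normal form:
  2
type:
  Nat
normal-order step count: 19
term was already normal: no
first contracted redex: a beta-redex


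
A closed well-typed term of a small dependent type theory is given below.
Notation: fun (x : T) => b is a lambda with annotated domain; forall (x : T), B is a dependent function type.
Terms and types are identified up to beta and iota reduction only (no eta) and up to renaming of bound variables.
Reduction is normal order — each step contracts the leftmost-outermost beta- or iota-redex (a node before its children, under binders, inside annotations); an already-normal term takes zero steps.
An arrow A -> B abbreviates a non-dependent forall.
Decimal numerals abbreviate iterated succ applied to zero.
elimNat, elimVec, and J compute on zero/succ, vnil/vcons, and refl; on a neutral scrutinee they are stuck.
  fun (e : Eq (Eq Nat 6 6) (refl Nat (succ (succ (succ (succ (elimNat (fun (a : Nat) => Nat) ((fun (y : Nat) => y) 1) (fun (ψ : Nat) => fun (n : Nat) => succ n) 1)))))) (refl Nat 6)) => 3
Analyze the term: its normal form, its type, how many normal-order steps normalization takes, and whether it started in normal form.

normal form:
  fun (e : Eq (Eq Nat 6 6) (refl Nat 6) (refl Nat 6)) => 3
the term's type:
  Eq (Eq Nat 6 6) (refl Nat 6) (refl Nat 6) -> Nat
steps to reach normal form (normal order): 5
already normal: no
first contracted redex: an elimNat iota-redex


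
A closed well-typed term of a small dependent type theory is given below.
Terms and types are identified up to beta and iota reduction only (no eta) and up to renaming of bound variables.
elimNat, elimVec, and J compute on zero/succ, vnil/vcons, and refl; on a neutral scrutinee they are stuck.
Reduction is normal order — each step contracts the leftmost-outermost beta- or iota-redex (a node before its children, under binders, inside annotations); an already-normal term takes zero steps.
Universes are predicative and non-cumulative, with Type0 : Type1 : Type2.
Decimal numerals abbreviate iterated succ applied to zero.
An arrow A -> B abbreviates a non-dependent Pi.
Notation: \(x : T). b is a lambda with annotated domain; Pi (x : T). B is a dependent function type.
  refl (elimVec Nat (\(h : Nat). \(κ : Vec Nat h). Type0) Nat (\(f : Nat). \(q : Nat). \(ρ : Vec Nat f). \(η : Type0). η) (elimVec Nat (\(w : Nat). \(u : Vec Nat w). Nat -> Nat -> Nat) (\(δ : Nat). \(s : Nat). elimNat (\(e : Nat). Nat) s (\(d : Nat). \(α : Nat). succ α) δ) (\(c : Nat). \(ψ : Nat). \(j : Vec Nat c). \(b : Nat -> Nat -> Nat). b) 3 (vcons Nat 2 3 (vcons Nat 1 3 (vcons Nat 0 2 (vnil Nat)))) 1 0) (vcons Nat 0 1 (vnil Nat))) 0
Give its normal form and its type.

reduced normal form:
  refl Nat 0
type:
  Eq Nat 0 0
observation: the term reaches its normal form after 6 normal-order steps.


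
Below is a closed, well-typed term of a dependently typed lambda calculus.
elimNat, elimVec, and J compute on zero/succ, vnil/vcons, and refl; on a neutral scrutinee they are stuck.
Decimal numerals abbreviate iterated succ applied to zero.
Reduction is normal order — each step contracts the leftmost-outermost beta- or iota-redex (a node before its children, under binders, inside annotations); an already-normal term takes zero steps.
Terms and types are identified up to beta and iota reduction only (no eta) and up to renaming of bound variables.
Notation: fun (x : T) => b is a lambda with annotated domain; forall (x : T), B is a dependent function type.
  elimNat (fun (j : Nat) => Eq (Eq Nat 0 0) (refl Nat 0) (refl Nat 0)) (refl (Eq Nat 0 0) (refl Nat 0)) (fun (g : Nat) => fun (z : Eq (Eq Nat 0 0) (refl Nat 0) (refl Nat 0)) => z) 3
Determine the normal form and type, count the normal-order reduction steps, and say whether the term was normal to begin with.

reduced normal form:
  refl (Eq Nat 0 0) (refl Nat 0)
type:
  Eq (Eq Nat 0 0) (refl Nat 0) (refl Nat 0)
normal-order step count: 10
started in normal form: no
first contracted redex: an elimNat iota-redex


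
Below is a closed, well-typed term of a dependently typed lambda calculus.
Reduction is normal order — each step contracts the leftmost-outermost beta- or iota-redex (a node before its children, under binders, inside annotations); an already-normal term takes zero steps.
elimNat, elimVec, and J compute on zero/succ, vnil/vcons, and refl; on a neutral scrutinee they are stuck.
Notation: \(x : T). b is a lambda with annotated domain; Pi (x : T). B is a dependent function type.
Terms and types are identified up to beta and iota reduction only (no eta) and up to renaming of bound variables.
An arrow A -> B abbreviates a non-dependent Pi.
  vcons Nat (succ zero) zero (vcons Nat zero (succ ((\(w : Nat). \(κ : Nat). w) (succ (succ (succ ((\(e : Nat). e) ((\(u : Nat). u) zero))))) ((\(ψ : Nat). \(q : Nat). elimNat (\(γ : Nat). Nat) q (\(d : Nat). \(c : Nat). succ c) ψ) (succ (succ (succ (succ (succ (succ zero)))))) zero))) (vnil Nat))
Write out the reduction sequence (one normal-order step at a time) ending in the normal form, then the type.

normal-order reduction:
  vcons Nat (succ zero) zero (vcons Nat zero (succ ((\(w : Nat). \(κ : Nat). w) (succ (succ (succ ((\(e : Nat). e) ((\(u : Nat). u) zero))))) ((\(ψ : Nat). \(q : Nat). elimNat (\(γ : Nat). Nat) q (\(d : Nat). \(c : Nat). succ c) ψ) (succ (succ (succ (succ (succ (succ zero)))))) zero))) (vnil Nat))
  ~> vcons Nat (succ zero) zero (vcons Nat zero (succ ((\(w : Nat). succ (succ (succ ((\(κ : Nat). κ) ((\(e : Nat). e) zero))))) ((\(u : Nat). \(ψ : Nat). elimNat (\(q : Nat). Nat) ψ (\(γ : Nat). \(d : Nat). succ d) u) (succ (succ (succ (succ (succ (succ zero)))))) zero))) (vnil Nat))
  ~> vcons Nat (succ zero) zero (vcons Nat zero (succ (succ (succ (succ ((\(w : Nat). w) ((\(κ : Nat). κ) zero)))))) (vnil Nat))
  ~> vcons Nat (succ zero) zero (vcons Nat zero (succ (succ (succ (succ ((\(w : Nat). w) zero))))) (vnil Nat))
  ~> vcons Nat (succ zero) zero (vcons Nat zero (succ (succ (succ (succ zero)))) (vnil Nat))
type:
  Vec Nat (succ (succ zero))


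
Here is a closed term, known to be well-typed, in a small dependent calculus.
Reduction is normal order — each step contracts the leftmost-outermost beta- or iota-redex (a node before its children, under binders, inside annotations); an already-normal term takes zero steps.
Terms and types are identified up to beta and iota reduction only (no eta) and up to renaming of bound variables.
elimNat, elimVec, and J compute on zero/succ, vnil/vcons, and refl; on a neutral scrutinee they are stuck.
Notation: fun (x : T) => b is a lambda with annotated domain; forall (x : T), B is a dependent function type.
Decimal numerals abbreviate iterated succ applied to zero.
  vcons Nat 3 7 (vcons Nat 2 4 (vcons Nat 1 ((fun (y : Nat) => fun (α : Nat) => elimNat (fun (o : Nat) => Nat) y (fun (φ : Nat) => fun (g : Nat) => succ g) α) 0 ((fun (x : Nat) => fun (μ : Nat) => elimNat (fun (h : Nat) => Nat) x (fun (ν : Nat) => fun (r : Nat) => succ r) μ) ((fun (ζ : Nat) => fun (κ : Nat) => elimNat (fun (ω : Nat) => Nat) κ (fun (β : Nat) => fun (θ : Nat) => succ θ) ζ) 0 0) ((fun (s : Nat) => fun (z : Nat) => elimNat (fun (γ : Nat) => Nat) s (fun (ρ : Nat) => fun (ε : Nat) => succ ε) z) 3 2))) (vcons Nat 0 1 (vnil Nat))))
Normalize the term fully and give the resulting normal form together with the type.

normal form:
  vcons Nat 3 7 (vcons Nat 2 4 (vcons Nat 1 5 (vcons Nat 0 1 (vnil Nat))))
inferred type:
  Vec Nat 4
observation: 48 normal-order steps separate the term from its normal form.


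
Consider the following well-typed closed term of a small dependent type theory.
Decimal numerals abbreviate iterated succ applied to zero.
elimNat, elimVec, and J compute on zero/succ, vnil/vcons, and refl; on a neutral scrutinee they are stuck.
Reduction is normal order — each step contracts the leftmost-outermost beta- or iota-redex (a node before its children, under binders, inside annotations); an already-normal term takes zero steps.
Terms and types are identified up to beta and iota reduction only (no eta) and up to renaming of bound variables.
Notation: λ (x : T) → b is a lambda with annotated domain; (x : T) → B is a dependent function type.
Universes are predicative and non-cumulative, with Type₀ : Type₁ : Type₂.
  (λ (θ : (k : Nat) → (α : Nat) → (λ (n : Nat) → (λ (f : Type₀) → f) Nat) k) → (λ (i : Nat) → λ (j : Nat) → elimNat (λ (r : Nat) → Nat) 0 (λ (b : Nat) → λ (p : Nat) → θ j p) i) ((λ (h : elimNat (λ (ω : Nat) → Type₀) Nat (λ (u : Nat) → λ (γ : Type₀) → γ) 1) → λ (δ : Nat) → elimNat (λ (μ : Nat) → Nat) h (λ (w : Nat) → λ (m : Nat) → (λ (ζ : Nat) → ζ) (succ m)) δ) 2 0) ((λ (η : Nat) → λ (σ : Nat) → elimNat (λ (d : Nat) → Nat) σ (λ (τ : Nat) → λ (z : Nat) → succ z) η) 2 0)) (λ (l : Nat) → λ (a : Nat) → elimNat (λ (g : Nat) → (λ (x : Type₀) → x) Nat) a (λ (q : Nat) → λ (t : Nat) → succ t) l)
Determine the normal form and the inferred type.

resulting normal form:
  4
inferred type:
  Nat


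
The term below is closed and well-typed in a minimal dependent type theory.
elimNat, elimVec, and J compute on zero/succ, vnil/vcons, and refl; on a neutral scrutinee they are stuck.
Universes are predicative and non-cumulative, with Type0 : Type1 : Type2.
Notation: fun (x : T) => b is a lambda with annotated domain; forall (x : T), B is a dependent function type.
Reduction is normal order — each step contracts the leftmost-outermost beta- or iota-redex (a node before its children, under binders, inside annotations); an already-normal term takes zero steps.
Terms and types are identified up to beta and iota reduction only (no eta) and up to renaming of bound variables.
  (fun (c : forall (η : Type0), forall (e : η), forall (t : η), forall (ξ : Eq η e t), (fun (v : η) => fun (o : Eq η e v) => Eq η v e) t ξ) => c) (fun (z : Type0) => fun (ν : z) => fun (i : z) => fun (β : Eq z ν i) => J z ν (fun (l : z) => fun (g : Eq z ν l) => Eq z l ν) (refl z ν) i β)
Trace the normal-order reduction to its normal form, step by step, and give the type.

normal-order reduction:
  (fun (c : forall (η : Type0), forall (e : η), forall (t : η), forall (ξ : Eq η e t), (fun (v : η) => fun (o : Eq η e v) => Eq η v e) t ξ) => c) (fun (z : Type0) => fun (ν : z) => fun (i : z) => fun (β : Eq z ν i) => J z ν (fun (l : z) => fun (g : Eq z ν l) => Eq z l ν) (refl z ν) i β)
  ~> fun (c : Type0) => fun (η : c) => fun (e : c) => fun (t : Eq c η e) => J c η (fun (ξ : c) => fun (v : Eq c η ξ) => Eq c ξ η) (refl c η) e t
type:
  forall (c : Type0), forall (η : c), forall (e : c), forall (t : Eq c η e), Eq c e η


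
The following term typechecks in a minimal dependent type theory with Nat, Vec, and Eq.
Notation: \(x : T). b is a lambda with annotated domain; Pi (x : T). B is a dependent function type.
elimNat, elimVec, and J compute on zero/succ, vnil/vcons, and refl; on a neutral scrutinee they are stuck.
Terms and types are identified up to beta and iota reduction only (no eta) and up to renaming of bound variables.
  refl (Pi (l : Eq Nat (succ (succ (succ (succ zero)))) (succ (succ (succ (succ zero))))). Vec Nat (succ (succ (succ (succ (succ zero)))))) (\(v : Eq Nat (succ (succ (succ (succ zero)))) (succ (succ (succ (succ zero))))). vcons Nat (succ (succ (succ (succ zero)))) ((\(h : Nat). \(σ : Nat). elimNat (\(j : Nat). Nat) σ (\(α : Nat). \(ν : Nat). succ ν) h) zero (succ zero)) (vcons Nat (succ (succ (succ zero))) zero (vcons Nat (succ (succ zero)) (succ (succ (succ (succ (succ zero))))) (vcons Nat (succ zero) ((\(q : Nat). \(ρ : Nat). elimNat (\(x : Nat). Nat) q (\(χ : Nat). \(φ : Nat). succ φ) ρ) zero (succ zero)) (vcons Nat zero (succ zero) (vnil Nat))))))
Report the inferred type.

the term's type:
  Eq (Pi (l : Eq Nat (succ (succ (succ (succ zero)))) (succ (succ (succ (succ zero))))). Vec Nat (succ (succ (succ (succ (succ zero)))))) (\(v : Eq Nat (succ (succ (succ (succ zero)))) (succ (succ (succ (succ zero))))). vcons Nat (succ (succ (succ (succ zero)))) (succ zero) (vcons Nat (succ (succ (succ zero))) zero (vcons Nat (succ (succ zero)) (succ (succ (succ (succ (succ zero))))) (vcons Nat (succ zero) (succ zero) (vcons Nat zero (succ zero) (vnil Nat)))))) (\(h : Eq Nat (succ (succ (succ (succ zero)))) (succ (succ (succ (succ zero))))). vcons Nat (succ (succ (succ (succ zero)))) (succ zero) (vcons Nat (succ (succ (succ zero))) zero (vcons Nat (succ (succ zero)) (succ (succ (succ (succ (succ zero))))) (vcons Nat (succ zero) (succ zero) (vcons Nat zero (succ zero) (vnil Nat))))))
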